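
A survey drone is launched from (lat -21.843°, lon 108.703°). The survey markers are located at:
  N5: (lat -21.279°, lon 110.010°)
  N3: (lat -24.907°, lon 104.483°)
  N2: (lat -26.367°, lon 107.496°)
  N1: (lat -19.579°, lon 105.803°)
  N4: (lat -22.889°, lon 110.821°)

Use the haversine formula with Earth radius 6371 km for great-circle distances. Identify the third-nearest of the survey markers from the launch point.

N1

Distance to each, sorted:
N5: 149.0 km
N4: 246.9 km
N1: 392.9 km
N2: 517.7 km
N3: 549.1 km
The third-nearest is N1 at 392.9 km.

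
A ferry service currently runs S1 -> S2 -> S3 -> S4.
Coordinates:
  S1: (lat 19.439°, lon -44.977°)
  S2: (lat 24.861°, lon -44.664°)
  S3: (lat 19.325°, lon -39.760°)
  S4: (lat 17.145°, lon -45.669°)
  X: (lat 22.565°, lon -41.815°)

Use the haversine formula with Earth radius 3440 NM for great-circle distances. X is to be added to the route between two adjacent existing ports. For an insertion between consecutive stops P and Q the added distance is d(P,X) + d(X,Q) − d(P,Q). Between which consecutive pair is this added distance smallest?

between S2 and S3

Added distance for inserting X between each consecutive pair:
S1–S2: 140.7 NM
S2–S3: 4.8 NM
S3–S4: 256.1 NM
Smallest added distance is 4.8 NM, inserting between S2 and S3.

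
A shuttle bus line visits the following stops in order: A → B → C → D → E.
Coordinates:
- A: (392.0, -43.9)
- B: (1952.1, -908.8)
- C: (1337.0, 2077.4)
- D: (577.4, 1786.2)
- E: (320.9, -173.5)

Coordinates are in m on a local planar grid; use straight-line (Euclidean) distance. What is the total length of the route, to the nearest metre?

7623 m

Leg distances:
A→B: 1783.8 m  (cumulative 1783.8 m)
B→C: 3048.9 m  (cumulative 4832.7 m)
C→D: 813.5 m  (cumulative 5646.2 m)
D→E: 1976.4 m  (cumulative 7622.6 m)
Total route length ≈ 7623 m.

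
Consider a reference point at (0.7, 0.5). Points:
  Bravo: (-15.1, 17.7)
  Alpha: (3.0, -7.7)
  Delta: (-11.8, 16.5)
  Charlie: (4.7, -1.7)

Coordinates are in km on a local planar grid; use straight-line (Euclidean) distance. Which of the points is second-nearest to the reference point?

Distances from the reference point ((0.7, 0.5)):
Charlie: 4.6 km
Alpha: 8.5 km
Delta: 20.3 km
Bravo: 23.4 km
The second-nearest is Alpha at 8.5 km.

Alpha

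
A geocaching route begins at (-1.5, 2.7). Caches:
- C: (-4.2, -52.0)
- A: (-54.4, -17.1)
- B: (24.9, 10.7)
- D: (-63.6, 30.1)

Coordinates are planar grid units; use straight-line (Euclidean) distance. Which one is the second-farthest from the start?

A

Distance to each, sorted:
D: 67.9
A: 56.5
C: 54.8
B: 27.6
The second-farthest is A at 56.5.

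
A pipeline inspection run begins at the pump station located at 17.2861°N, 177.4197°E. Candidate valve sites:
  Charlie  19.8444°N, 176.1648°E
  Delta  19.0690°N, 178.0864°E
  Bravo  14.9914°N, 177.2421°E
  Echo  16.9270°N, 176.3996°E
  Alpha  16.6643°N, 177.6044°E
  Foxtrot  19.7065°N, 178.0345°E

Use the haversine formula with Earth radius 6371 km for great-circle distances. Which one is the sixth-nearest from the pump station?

Distances from the pump station (17.2861°N, 177.4197°E):
Alpha: 71.9 km
Echo: 115.5 km
Delta: 210.4 km
Bravo: 255.9 km
Foxtrot: 276.8 km
Charlie: 313.7 km
The sixth-nearest is Charlie at 313.7 km.

Charlie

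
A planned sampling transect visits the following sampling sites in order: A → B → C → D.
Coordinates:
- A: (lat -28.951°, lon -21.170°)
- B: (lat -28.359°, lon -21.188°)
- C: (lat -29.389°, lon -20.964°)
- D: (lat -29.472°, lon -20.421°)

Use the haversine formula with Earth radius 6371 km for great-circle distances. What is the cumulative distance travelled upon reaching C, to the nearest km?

182 km

Leg distances:
A→B: 65.9 km  (cumulative 65.9 km)
B→C: 116.6 km  (cumulative 182.4 km)
Cumulative distance at C ≈ 182 km.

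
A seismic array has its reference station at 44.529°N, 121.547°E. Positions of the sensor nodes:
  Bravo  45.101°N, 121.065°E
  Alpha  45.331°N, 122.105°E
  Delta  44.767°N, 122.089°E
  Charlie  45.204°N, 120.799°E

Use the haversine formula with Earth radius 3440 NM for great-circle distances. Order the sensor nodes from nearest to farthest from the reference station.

Distances from the reference station:
Delta 44.767°N, 122.089°E: 27.2 NM
Bravo 45.101°N, 121.065°E: 40.0 NM
Charlie 45.204°N, 120.799°E: 51.5 NM
Alpha 45.331°N, 122.105°E: 53.7 NM

Delta, Bravo, Charlie, Alpha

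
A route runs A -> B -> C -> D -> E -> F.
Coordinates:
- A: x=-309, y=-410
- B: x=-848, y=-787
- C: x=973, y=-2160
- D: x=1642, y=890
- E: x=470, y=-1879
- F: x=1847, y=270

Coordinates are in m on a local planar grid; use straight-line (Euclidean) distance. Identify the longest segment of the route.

Leg distances:
A→B: 657.8 m
B→C: 2280.6 m
C→D: 3122.5 m
D→E: 3006.8 m
E→F: 2552.3 m
The longest leg is C–D at 3122.5 m.

C–D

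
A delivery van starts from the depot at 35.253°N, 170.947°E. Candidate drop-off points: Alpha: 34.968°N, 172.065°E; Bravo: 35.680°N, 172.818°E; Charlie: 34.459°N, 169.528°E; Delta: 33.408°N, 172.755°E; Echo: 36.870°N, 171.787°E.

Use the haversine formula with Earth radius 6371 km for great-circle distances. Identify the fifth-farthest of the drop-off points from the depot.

Distance to each, sorted:
Delta: 263.9 km
Echo: 195.0 km
Bravo: 176.0 km
Charlie: 156.7 km
Alpha: 106.5 km
The fifth-farthest is Alpha at 106.5 km.

Alpha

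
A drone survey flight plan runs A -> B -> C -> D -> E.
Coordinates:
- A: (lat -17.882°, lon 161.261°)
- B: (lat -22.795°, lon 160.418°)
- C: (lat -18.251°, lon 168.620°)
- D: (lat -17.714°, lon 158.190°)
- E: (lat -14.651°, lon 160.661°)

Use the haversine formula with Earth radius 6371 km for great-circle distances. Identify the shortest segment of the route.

Leg distances:
A→B: 553.3 km
B→C: 992.0 km
C→D: 1104.6 km
D→E: 430.8 km
The shortest leg is D–E at 430.8 km.

D–E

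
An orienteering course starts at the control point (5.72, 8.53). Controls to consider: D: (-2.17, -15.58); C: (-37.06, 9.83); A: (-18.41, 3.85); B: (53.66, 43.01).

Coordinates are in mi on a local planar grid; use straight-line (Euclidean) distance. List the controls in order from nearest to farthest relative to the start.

Distance from the start at (5.72, 8.53) to each:
A (-18.41, 3.85): 24.6 mi
D (-2.17, -15.58): 25.4 mi
C (-37.06, 9.83): 42.8 mi
B (53.66, 43.01): 59.1 mi

A, D, C, B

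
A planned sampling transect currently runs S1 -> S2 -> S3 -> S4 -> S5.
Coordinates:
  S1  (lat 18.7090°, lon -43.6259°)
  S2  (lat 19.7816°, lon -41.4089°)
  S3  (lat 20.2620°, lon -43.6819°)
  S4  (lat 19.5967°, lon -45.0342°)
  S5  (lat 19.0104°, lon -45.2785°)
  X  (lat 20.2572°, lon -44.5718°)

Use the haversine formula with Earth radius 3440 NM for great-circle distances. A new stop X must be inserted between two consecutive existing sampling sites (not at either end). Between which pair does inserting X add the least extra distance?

between S3 and S4

Added distance for inserting X between each consecutive pair:
S1–S2: 146.8 NM
S2–S3: 99.4 NM
S3–S4: 11.5 NM
S4–S5: 94.5 NM
Smallest added distance is 11.5 NM, inserting between S3 and S4.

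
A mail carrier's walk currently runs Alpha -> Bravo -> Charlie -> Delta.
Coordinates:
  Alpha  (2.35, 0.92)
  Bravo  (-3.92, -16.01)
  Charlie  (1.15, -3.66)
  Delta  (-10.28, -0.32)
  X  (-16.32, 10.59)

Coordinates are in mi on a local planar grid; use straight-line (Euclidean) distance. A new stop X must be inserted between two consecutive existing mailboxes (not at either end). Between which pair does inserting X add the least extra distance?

between Charlie and Delta

Added distance for inserting X between each consecutive pair:
Alpha–Bravo: 32.3 mi
Bravo–Charlie: 38.5 mi
Charlie–Delta: 23.1 mi
Smallest added distance is 23.1 mi, inserting between Charlie and Delta.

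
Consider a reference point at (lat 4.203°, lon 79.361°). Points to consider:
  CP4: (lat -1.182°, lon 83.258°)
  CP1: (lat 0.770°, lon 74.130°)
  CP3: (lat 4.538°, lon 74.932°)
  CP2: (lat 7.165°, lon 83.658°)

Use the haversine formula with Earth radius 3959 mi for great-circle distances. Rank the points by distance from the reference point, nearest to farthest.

Distance from the reference point at (lat 4.203°, lon 79.361°) to each:
CP3 (lat 4.538°, lon 74.932°): 306.0 mi
CP2 (lat 7.165°, lon 83.658°): 359.4 mi
CP1 (lat 0.770°, lon 74.130°): 432.0 mi
CP4 (lat -1.182°, lon 83.258°): 459.2 mi

CP3, CP2, CP1, CP4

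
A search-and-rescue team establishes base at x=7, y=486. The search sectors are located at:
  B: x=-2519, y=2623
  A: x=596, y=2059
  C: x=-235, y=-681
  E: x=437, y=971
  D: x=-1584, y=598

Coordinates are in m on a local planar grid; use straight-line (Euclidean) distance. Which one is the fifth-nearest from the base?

B

Distance to each, sorted:
E: 648.2 m
C: 1191.8 m
D: 1594.9 m
A: 1679.7 m
B: 3308.7 m
The fifth-nearest is B at 3308.7 m.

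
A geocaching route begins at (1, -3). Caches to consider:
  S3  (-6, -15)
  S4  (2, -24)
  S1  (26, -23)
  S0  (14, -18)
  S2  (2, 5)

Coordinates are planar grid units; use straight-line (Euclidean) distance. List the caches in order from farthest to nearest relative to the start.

Distances from the start:
S1 (26, -23): 32.0
S4 (2, -24): 21.0
S0 (14, -18): 19.8
S3 (-6, -15): 13.9
S2 (2, 5): 8.1

S1, S4, S0, S3, S2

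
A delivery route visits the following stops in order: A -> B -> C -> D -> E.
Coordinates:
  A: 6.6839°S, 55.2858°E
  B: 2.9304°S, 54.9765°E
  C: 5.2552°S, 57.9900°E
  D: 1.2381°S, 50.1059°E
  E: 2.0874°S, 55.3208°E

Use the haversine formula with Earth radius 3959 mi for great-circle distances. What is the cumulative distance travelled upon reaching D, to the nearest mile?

Leg distances:
A→B: 260.2 mi  (cumulative 260.2 mi)
B→C: 262.6 mi  (cumulative 522.8 mi)
C→D: 610.5 mi  (cumulative 1133.3 mi)
Cumulative distance at D ≈ 1133 mi.

1133 mi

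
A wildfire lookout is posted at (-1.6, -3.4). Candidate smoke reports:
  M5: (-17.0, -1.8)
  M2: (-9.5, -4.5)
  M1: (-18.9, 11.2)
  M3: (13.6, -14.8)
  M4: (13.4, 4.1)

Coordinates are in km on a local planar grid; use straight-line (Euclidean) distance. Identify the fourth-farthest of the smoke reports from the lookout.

Distances from the lookout ((-1.6, -3.4)):
M1: 22.6 km
M3: 19.0 km
M4: 16.8 km
M5: 15.5 km
M2: 8.0 km
The fourth-farthest is M5 at 15.5 km.

M5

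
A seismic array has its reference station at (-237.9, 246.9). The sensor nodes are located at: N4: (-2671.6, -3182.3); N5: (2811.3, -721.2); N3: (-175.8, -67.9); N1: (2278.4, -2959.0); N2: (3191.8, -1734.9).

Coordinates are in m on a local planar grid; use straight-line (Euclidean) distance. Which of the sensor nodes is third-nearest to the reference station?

N2

Distances from the reference station ((-237.9, 246.9)):
N3: 320.9 m
N5: 3199.2 m
N2: 3961.1 m
N1: 4075.5 m
N4: 4205.0 m
The third-nearest is N2 at 3961.1 m.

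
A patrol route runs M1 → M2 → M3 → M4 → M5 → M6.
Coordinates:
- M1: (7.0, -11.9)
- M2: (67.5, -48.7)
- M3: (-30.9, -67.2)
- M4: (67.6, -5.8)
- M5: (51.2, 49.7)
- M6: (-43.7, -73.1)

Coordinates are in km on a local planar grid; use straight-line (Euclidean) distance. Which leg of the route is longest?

M5–M6

Leg distances:
M1→M2: 70.8 km
M2→M3: 100.1 km
M3→M4: 116.1 km
M4→M5: 57.9 km
M5→M6: 155.2 km
The longest leg is M5–M6 at 155.2 km.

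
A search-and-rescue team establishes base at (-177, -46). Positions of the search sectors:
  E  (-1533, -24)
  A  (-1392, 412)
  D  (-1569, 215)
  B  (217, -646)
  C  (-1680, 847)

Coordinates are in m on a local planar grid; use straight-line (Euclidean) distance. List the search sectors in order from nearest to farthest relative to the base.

B, A, E, D, C

Computing each straight-line distance from (-177, -46):
B (217, -646): 717.8 m
A (-1392, 412): 1298.5 m
E (-1533, -24): 1356.2 m
D (-1569, 215): 1416.3 m
C (-1680, 847): 1748.3 m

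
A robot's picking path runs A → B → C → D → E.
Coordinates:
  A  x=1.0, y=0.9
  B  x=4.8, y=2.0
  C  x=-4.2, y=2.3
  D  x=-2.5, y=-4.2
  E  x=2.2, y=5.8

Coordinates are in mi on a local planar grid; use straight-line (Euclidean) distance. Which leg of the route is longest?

D–E

Leg distances:
A→B: 4.0 mi
B→C: 9.0 mi
C→D: 6.7 mi
D→E: 11.0 mi
The longest leg is D–E at 11.0 mi.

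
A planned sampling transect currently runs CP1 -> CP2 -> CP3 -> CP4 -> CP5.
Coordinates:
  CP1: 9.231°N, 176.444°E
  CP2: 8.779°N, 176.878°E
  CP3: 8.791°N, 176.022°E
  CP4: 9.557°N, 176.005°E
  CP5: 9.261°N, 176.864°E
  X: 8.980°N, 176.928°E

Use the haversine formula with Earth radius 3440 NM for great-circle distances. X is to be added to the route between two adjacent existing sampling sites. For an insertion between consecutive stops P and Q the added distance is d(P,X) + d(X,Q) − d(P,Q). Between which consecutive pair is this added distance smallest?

between CP1 and CP2

Added distance for inserting X between each consecutive pair:
CP1–CP2: 7.4 NM
CP2–CP3: 16.6 NM
CP3–CP4: 73.7 NM
CP4–CP5: 28.1 NM
Smallest added distance is 7.4 NM, inserting between CP1 and CP2.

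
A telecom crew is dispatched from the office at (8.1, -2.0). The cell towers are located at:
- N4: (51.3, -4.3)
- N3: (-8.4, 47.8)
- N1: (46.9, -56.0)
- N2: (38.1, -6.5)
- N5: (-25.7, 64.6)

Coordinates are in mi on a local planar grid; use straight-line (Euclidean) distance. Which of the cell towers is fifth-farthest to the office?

N2

Distances from the office ((8.1, -2.0)):
N5: 74.7 mi
N1: 66.5 mi
N3: 52.5 mi
N4: 43.3 mi
N2: 30.3 mi
The fifth-farthest is N2 at 30.3 mi.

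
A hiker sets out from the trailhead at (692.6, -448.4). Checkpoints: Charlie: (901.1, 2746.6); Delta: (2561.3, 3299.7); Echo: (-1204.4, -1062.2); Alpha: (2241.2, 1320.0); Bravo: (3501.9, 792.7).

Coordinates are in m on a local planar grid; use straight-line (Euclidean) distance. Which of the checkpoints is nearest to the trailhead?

Distances from the trailhead ((692.6, -448.4)):
Echo: 1993.8 m
Alpha: 2350.6 m
Bravo: 3071.2 m
Charlie: 3201.8 m
Delta: 4188.1 m
The nearest is Echo at 1993.8 m.

Echo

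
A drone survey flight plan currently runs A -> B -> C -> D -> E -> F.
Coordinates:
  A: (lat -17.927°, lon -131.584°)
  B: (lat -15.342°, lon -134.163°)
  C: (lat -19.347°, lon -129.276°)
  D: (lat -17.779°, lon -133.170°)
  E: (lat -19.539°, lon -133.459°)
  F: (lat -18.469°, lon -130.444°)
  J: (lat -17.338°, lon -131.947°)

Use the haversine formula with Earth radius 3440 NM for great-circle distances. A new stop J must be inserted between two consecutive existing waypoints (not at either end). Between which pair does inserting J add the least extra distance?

between B and C

Added distance for inserting J between each consecutive pair:
A–B: 1.4 NM
B–C: 0.2 NM
C–D: 28.3 NM
D–E: 125.6 NM
E–F: 84.4 NM
Smallest added distance is 0.2 NM, inserting between B and C.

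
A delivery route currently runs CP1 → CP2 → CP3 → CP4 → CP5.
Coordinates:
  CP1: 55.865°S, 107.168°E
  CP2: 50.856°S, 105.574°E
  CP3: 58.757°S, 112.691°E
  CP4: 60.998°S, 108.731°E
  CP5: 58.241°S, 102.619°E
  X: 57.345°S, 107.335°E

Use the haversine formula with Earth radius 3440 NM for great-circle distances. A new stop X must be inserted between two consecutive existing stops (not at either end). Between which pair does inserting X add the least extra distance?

between CP2 and CP3

Added distance for inserting X between each consecutive pair:
CP1–CP2: 177.4 NM
CP2–CP3: 50.7 NM
CP3–CP4: 233.7 NM
CP4–CP5: 135.1 NM
Smallest added distance is 50.7 NM, inserting between CP2 and CP3.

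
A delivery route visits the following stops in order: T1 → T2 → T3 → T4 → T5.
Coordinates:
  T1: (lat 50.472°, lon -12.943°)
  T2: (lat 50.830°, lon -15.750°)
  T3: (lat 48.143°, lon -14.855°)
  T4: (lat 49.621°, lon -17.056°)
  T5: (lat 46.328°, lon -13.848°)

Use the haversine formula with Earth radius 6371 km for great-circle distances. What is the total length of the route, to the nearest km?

Leg distances:
T1→T2: 201.9 km  (cumulative 201.9 km)
T2→T3: 305.7 km  (cumulative 507.5 km)
T3→T4: 230.0 km  (cumulative 737.5 km)
T4→T5: 437.1 km  (cumulative 1174.6 km)
Total route length ≈ 1175 km.

1175 km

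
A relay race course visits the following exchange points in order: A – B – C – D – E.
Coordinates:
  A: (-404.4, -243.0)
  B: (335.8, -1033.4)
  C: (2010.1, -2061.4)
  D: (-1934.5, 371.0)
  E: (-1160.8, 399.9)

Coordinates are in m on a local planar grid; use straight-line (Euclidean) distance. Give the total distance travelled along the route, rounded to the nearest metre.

8456 m

Leg distances:
A→B: 1082.9 m  (cumulative 1082.9 m)
B→C: 1964.7 m  (cumulative 3047.6 m)
C→D: 4634.3 m  (cumulative 7681.9 m)
D→E: 774.2 m  (cumulative 8456.1 m)
Total route length ≈ 8456 m.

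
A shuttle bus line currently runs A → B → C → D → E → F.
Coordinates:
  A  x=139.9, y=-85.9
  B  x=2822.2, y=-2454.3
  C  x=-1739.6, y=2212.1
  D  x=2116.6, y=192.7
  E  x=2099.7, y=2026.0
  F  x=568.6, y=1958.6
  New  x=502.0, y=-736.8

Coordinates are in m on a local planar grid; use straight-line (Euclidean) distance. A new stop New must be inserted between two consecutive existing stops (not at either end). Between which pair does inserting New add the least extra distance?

Added distance for inserting New between each consecutive pair:
A–B: 53.3 m
B–C: 65.1 m
C–D: 1214.2 m
D–E: 3221.2 m
E–F: 4355.1 m
Smallest added distance is 53.3 m, inserting between A and B.

between A and B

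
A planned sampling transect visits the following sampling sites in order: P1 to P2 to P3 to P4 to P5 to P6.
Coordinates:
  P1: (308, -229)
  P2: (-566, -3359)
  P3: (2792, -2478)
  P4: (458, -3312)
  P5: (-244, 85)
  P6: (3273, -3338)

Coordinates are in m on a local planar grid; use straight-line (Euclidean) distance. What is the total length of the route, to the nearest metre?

17576 m

Leg distances:
P1→P2: 3249.7 m  (cumulative 3249.7 m)
P2→P3: 3471.6 m  (cumulative 6721.4 m)
P3→P4: 2478.5 m  (cumulative 9199.9 m)
P4→P5: 3468.8 m  (cumulative 12668.7 m)
P5→P6: 4907.8 m  (cumulative 17576.5 m)
Total route length ≈ 17576 m.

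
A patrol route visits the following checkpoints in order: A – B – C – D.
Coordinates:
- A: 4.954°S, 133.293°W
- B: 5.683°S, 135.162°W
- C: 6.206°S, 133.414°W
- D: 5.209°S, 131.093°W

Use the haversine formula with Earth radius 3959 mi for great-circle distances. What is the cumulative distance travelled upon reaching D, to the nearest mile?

Leg distances:
A→B: 138.1 mi  (cumulative 138.1 mi)
B→C: 125.5 mi  (cumulative 263.6 mi)
C→D: 173.8 mi  (cumulative 437.4 mi)
Cumulative distance at D ≈ 437 mi.

437 mi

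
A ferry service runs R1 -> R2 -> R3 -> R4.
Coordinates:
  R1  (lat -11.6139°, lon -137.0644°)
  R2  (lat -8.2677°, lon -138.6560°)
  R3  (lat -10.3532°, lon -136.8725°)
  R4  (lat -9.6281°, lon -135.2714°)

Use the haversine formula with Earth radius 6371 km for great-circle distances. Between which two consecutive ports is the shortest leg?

Leg distances:
R1→R2: 410.9 km
R2→R3: 303.4 km
R3→R4: 193.0 km
The shortest leg is R3–R4 at 193.0 km.

R3–R4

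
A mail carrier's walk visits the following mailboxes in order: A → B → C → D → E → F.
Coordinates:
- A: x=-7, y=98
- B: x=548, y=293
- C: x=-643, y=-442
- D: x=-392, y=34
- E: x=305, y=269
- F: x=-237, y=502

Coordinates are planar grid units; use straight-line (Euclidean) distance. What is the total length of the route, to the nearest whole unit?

Leg distances:
A→B: 588.3  (cumulative 588.3)
B→C: 1399.5  (cumulative 1987.8)
C→D: 538.1  (cumulative 2525.9)
D→E: 735.6  (cumulative 3261.5)
E→F: 590.0  (cumulative 3851.4)
Total route length ≈ 3851.

3851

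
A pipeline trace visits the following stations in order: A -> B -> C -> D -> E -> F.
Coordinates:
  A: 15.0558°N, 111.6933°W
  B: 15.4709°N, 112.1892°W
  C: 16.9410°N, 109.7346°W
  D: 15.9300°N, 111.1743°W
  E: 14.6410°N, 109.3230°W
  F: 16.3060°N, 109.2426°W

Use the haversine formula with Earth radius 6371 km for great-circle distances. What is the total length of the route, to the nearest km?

Leg distances:
A→B: 70.4 km  (cumulative 70.4 km)
B→C: 308.9 km  (cumulative 379.3 km)
C→D: 190.3 km  (cumulative 569.6 km)
D→E: 244.9 km  (cumulative 814.5 km)
E→F: 185.3 km  (cumulative 999.8 km)
Total route length ≈ 1000 km.

1000 km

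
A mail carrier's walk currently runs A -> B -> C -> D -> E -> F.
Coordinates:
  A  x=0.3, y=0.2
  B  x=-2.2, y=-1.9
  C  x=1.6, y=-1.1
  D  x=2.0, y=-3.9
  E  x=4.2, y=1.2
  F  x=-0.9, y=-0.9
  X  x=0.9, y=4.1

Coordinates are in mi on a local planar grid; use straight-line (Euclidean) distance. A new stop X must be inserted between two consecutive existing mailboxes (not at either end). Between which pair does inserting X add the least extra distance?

between E and F

Added distance for inserting X between each consecutive pair:
A–B: 7.4 mi
B–C: 8.1 mi
C–D: 10.5 mi
D–E: 6.9 mi
E–F: 4.2 mi
Smallest added distance is 4.2 mi, inserting between E and F.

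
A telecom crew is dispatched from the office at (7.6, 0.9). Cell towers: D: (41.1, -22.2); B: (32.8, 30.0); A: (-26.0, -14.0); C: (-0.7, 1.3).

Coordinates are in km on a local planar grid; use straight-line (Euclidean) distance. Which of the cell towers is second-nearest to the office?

Distances from the office ((7.6, 0.9)):
C: 8.3 km
A: 36.8 km
B: 38.5 km
D: 40.7 km
The second-nearest is A at 36.8 km.

A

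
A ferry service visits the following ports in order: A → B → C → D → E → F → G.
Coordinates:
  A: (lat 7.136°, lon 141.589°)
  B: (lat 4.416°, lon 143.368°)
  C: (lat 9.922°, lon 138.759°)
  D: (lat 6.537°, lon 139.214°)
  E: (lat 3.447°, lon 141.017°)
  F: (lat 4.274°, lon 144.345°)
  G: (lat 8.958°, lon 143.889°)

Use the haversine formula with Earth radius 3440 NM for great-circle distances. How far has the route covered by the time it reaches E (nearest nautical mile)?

1044 NM

Leg distances:
A→B: 194.8 NM  (cumulative 194.8 NM)
B→C: 429.7 NM  (cumulative 624.5 NM)
C→D: 205.0 NM  (cumulative 829.5 NM)
D→E: 214.6 NM  (cumulative 1044.1 NM)
Cumulative distance at E ≈ 1044 NM.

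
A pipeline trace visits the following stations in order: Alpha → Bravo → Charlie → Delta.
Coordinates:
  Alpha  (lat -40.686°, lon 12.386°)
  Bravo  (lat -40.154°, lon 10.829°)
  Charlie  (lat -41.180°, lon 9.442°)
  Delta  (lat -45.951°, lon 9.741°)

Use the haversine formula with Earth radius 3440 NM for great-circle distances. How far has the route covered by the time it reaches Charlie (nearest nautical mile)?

166 NM

Leg distances:
Alpha→Bravo: 78.0 NM  (cumulative 78.0 NM)
Bravo→Charlie: 88.2 NM  (cumulative 166.2 NM)
Cumulative distance at Charlie ≈ 166 NM.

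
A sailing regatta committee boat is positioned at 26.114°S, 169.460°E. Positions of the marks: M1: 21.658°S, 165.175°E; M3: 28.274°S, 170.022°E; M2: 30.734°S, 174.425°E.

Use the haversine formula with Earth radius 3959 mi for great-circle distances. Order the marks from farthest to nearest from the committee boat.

M2, M1, M3

Distances from the committee boat:
M2 30.734°S, 174.425°E: 439.1 mi
M1 21.658°S, 165.175°E: 409.9 mi
M3 28.274°S, 170.022°E: 153.2 mi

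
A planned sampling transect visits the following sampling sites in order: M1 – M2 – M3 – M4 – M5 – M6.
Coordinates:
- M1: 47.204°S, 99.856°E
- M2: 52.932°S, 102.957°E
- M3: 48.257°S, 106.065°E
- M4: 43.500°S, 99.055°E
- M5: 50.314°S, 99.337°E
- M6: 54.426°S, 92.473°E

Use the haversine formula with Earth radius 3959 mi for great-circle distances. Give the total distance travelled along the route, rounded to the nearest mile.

Leg distances:
M1→M2: 418.9 mi  (cumulative 418.9 mi)
M2→M3: 350.5 mi  (cumulative 769.4 mi)
M3→M4: 470.5 mi  (cumulative 1240.0 mi)
M4→M5: 471.0 mi  (cumulative 1711.0 mi)
M5→M6: 405.3 mi  (cumulative 2116.3 mi)
Total route length ≈ 2116 mi.

2116 mi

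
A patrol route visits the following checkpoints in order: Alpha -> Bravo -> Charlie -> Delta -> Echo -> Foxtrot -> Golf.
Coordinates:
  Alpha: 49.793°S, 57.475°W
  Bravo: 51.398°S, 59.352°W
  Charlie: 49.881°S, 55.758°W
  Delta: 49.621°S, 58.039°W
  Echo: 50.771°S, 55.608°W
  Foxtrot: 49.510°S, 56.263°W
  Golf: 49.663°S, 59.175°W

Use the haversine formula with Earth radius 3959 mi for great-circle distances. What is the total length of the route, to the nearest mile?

Leg distances:
Alpha→Bravo: 138.1 mi  (cumulative 138.1 mi)
Bravo→Charlie: 189.2 mi  (cumulative 327.3 mi)
Charlie→Delta: 103.4 mi  (cumulative 430.7 mi)
Delta→Echo: 133.7 mi  (cumulative 564.4 mi)
Echo→Foxtrot: 91.8 mi  (cumulative 656.2 mi)
Foxtrot→Golf: 130.9 mi  (cumulative 787.1 mi)
Total route length ≈ 787 mi.

787 mi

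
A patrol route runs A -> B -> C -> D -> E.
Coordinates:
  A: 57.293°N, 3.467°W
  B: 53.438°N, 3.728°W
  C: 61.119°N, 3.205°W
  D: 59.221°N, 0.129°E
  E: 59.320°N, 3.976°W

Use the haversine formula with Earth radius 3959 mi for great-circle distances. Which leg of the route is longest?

Leg distances:
A→B: 266.6 mi
B→C: 531.1 mi
C→D: 174.1 mi
D→E: 145.1 mi
The longest leg is B–C at 531.1 mi.

B–C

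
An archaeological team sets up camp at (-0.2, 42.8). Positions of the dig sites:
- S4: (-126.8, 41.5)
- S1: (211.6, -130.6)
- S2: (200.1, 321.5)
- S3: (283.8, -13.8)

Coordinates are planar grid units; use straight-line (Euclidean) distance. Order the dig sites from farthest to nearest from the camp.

S2, S3, S1, S4

Distances from the camp:
S2 (200.1, 321.5): 343.2
S3 (283.8, -13.8): 289.6
S1 (211.6, -130.6): 273.7
S4 (-126.8, 41.5): 126.6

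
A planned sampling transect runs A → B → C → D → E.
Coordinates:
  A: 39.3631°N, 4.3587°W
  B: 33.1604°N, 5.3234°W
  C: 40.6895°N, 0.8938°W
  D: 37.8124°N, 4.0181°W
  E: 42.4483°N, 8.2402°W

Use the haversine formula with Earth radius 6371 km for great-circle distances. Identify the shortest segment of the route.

Leg distances:
A→B: 695.1 km
B→C: 924.8 km
C→D: 417.9 km
D→E: 628.0 km
The shortest leg is C–D at 417.9 km.

C–D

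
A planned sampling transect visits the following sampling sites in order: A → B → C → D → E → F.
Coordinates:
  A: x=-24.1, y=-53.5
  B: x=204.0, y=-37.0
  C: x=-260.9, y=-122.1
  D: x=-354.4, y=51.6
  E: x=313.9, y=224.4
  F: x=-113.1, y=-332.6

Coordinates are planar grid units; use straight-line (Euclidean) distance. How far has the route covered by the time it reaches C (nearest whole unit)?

Leg distances:
A→B: 228.7  (cumulative 228.7)
B→C: 472.6  (cumulative 701.3)
Cumulative distance at C ≈ 701.

701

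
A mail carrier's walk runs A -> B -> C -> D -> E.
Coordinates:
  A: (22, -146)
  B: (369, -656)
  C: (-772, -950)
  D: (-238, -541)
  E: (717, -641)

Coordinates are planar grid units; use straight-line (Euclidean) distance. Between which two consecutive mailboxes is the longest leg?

Leg distances:
A→B: 616.9
B→C: 1178.3
C→D: 672.6
D→E: 960.2
The longest leg is B–C at 1178.3.

B–C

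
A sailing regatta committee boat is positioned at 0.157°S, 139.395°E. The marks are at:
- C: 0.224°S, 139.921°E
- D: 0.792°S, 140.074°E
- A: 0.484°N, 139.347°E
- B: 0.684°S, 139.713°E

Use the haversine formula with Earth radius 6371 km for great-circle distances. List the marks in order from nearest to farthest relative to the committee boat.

Distances from the committee boat:
C 0.224°S, 139.921°E: 59.0 km
B 0.684°S, 139.713°E: 68.4 km
A 0.484°N, 139.347°E: 71.5 km
D 0.792°S, 140.074°E: 103.4 km

C, B, A, D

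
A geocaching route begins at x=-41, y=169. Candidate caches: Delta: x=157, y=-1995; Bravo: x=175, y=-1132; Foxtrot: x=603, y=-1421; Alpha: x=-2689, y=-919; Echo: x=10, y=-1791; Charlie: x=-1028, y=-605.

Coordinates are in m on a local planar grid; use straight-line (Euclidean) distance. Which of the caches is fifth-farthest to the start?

Distance to each, sorted:
Alpha: 2862.8 m
Delta: 2173.0 m
Echo: 1960.7 m
Foxtrot: 1715.5 m
Bravo: 1318.8 m
Charlie: 1254.3 m
The fifth-farthest is Bravo at 1318.8 m.

Bravo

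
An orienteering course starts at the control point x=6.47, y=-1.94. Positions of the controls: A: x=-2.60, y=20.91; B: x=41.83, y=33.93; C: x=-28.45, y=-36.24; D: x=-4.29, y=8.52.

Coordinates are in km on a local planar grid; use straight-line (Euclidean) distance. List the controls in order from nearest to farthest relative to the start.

D, A, C, B

Distance from the start at x=6.47, y=-1.94 to each:
D x=-4.29, y=8.52: 15.0 km
A x=-2.60, y=20.91: 24.6 km
C x=-28.45, y=-36.24: 48.9 km
B x=41.83, y=33.93: 50.4 km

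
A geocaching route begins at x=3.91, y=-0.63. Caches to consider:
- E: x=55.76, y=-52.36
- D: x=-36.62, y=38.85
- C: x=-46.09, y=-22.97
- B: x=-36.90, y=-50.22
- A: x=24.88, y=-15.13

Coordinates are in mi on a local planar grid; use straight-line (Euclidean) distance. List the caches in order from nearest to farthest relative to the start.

Computing each straight-line distance from x=3.91, y=-0.63:
A x=24.88, y=-15.13: 25.5 mi
C x=-46.09, y=-22.97: 54.8 mi
D x=-36.62, y=38.85: 56.6 mi
B x=-36.90, y=-50.22: 64.2 mi
E x=55.76, y=-52.36: 73.2 mi

A, C, D, B, E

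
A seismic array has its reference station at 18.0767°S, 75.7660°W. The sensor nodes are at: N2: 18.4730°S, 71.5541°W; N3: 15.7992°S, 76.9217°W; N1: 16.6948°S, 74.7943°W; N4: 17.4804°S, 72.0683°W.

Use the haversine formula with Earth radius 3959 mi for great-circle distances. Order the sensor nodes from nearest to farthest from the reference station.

Distances from the reference station:
N1 16.6948°S, 74.7943°W: 115.0 mi
N3 15.7992°S, 76.9217°W: 174.9 mi
N4 17.4804°S, 72.0683°W: 246.8 mi
N2 18.4730°S, 71.5541°W: 277.7 mi

N1, N3, N4, N2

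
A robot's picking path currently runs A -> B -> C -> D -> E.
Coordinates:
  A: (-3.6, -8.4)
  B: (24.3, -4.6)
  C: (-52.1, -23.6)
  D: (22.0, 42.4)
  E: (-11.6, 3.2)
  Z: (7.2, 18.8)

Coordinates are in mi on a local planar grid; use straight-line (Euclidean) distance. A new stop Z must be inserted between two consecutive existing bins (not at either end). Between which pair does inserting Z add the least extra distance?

Added distance for inserting Z between each consecutive pair:
A–B: 30.1 mi
B–C: 23.2 mi
C–D: 1.5 mi
D–E: 0.7 mi
Smallest added distance is 0.7 mi, inserting between D and E.

between D and E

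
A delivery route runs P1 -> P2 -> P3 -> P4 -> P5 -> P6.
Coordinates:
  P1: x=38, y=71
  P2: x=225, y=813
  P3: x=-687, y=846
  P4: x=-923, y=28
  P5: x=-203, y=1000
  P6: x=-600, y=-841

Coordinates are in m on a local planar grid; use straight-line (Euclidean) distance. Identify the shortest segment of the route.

Leg distances:
P1→P2: 765.2 m
P2→P3: 912.6 m
P3→P4: 851.4 m
P4→P5: 1209.6 m
P5→P6: 1883.3 m
The shortest leg is P1–P2 at 765.2 m.

P1–P2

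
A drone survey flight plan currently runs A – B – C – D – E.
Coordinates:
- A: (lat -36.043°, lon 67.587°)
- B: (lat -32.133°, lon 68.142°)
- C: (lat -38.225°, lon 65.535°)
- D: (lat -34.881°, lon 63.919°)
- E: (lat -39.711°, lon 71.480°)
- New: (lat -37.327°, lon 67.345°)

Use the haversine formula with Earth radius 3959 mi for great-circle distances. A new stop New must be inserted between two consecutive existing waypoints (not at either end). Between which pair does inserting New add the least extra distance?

Added distance for inserting New between each consecutive pair:
A–B: 179.4 mi
B–C: 32.6 mi
C–D: 124.1 mi
D–E: 0.2 mi
Smallest added distance is 0.2 mi, inserting between D and E.

between D and E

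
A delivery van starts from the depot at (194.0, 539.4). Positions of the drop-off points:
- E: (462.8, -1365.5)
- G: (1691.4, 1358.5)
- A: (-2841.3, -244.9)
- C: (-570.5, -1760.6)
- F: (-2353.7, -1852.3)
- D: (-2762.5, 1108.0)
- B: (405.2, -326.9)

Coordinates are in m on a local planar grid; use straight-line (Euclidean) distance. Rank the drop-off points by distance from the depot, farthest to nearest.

F, A, D, C, E, G, B

Distances from the depot:
F (-2353.7, -1852.3): 3494.4 m
A (-2841.3, -244.9): 3135.0 m
D (-2762.5, 1108.0): 3010.7 m
C (-570.5, -1760.6): 2423.7 m
E (462.8, -1365.5): 1923.8 m
G (1691.4, 1358.5): 1706.8 m
B (405.2, -326.9): 891.7 m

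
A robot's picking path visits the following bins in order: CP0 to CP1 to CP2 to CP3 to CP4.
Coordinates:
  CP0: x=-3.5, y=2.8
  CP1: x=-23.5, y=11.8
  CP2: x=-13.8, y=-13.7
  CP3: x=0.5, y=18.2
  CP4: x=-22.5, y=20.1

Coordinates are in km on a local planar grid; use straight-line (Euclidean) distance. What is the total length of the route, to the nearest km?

Leg distances:
CP0→CP1: 21.9 km  (cumulative 21.9 km)
CP1→CP2: 27.3 km  (cumulative 49.2 km)
CP2→CP3: 35.0 km  (cumulative 84.2 km)
CP3→CP4: 23.1 km  (cumulative 107.3 km)
Total route length ≈ 107 km.

107 km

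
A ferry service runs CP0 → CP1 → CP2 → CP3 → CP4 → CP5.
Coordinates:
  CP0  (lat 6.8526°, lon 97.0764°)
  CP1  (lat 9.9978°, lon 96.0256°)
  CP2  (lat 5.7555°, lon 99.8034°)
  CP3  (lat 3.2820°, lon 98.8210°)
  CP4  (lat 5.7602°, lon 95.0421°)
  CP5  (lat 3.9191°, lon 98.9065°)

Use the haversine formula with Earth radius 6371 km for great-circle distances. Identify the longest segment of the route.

Leg distances:
CP0→CP1: 368.3 km
CP1→CP2: 629.0 km
CP2→CP3: 295.8 km
CP3→CP4: 501.4 km
CP4→CP5: 474.6 km
The longest leg is CP1–CP2 at 629.0 km.

CP1–CP2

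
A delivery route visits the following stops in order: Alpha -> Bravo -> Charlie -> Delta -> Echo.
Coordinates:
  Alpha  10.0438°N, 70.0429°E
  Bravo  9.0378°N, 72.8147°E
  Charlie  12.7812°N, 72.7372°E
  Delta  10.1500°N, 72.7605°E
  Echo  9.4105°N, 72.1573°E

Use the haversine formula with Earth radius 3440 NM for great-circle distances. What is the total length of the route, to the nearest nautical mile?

Leg distances:
Alpha→Bravo: 174.9 NM  (cumulative 174.9 NM)
Bravo→Charlie: 224.8 NM  (cumulative 399.7 NM)
Charlie→Delta: 158.0 NM  (cumulative 557.7 NM)
Delta→Echo: 57.0 NM  (cumulative 614.6 NM)
Total route length ≈ 615 NM.

615 NM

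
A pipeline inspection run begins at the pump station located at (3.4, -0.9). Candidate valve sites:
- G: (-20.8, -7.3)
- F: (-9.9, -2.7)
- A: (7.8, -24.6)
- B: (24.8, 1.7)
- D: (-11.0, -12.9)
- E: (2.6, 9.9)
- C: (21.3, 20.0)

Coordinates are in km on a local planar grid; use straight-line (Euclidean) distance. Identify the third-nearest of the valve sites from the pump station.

Distances from the pump station ((3.4, -0.9)):
E: 10.8 km
F: 13.4 km
D: 18.7 km
B: 21.6 km
A: 24.1 km
G: 25.0 km
C: 27.5 km
The third-nearest is D at 18.7 km.

D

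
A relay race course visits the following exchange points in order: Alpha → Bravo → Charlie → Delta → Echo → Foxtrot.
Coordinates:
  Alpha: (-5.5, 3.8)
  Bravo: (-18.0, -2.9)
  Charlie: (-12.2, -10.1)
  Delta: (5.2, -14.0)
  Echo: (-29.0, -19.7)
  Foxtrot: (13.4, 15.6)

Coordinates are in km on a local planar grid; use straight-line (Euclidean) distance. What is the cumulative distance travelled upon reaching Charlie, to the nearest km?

Leg distances:
Alpha→Bravo: 14.2 km  (cumulative 14.2 km)
Bravo→Charlie: 9.2 km  (cumulative 23.4 km)
Cumulative distance at Charlie ≈ 23 km.

23 km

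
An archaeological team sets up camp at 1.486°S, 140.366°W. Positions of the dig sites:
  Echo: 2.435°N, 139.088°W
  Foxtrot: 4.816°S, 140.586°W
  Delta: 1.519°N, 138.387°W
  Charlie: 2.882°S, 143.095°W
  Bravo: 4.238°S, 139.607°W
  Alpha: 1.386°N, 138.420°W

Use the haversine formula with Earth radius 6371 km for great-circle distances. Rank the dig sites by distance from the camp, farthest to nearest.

Echo, Delta, Alpha, Foxtrot, Charlie, Bravo

Distances from the camp:
Echo 2.435°N, 139.088°W: 458.6 km
Delta 1.519°N, 138.387°W: 400.1 km
Alpha 1.386°N, 138.420°W: 385.7 km
Foxtrot 4.816°S, 140.586°W: 371.1 km
Charlie 2.882°S, 143.095°W: 340.6 km
Bravo 4.238°S, 139.607°W: 317.4 km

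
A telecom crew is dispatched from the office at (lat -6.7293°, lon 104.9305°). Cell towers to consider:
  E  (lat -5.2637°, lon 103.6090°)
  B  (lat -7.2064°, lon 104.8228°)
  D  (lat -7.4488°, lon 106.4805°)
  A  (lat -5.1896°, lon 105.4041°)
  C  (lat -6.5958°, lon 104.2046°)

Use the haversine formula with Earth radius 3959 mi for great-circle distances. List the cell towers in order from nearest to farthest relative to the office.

B, C, A, D, E

Computing each great-circle distance from (lat -6.7293°, lon 104.9305°):
B (lat -7.2064°, lon 104.8228°): 33.8 mi
C (lat -6.5958°, lon 104.2046°): 50.7 mi
A (lat -5.1896°, lon 105.4041°): 111.3 mi
D (lat -7.4488°, lon 106.4805°): 117.3 mi
E (lat -5.2637°, lon 103.6090°): 136.0 mi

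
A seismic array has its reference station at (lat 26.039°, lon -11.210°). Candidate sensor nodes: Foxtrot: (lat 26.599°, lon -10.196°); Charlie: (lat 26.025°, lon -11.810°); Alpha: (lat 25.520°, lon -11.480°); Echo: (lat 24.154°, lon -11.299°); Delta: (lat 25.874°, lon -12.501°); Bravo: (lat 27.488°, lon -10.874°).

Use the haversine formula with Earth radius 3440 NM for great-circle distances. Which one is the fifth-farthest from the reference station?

Distance to each, sorted:
Echo: 113.3 NM
Bravo: 88.8 NM
Delta: 70.4 NM
Foxtrot: 64.1 NM
Alpha: 34.4 NM
Charlie: 32.4 NM
The fifth-farthest is Alpha at 34.4 NM.

Alpha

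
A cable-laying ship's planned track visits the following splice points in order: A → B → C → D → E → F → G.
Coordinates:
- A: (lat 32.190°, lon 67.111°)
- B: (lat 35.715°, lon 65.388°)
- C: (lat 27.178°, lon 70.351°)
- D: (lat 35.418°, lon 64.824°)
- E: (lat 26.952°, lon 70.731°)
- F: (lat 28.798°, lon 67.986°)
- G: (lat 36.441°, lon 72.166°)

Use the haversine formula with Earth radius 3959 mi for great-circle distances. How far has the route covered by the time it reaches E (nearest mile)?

Leg distances:
A→B: 262.8 mi  (cumulative 262.8 mi)
B→C: 658.2 mi  (cumulative 921.0 mi)
C→D: 655.9 mi  (cumulative 1576.9 mi)
D→E: 680.9 mi  (cumulative 2257.8 mi)
Cumulative distance at E ≈ 2258 mi.

2258 mi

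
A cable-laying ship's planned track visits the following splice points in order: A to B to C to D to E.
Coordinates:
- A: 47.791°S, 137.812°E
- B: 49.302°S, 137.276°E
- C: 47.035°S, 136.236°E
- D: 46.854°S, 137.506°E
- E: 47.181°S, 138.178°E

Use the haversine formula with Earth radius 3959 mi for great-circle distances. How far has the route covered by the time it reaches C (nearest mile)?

Leg distances:
A→B: 107.2 mi  (cumulative 107.2 mi)
B→C: 163.8 mi  (cumulative 271.1 mi)
Cumulative distance at C ≈ 271 mi.

271 mi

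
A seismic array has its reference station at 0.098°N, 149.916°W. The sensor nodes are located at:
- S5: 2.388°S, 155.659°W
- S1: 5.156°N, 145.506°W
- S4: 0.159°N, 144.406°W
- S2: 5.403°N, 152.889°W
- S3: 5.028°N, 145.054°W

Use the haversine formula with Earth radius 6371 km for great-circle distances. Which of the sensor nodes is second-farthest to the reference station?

Distances from the reference station (0.098°N, 149.916°W):
S3: 769.4 km
S1: 745.7 km
S5: 695.7 km
S2: 676.0 km
S4: 612.7 km
The second-farthest is S1 at 745.7 km.

S1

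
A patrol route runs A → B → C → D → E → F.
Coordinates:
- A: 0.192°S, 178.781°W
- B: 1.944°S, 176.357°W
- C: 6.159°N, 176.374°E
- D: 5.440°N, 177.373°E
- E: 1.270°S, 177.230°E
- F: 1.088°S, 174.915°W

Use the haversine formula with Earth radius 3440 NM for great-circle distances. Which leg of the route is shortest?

C–D

Leg distances:
A→B: 179.5 NM
B→C: 653.1 NM
C→D: 73.6 NM
D→E: 403.0 NM
E→F: 471.6 NM
The shortest leg is C–D at 73.6 NM.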